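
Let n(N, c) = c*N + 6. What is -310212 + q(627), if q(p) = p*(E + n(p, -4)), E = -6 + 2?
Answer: -1881474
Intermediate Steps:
n(N, c) = 6 + N*c (n(N, c) = N*c + 6 = 6 + N*c)
E = -4
q(p) = p*(2 - 4*p) (q(p) = p*(-4 + (6 + p*(-4))) = p*(-4 + (6 - 4*p)) = p*(2 - 4*p))
-310212 + q(627) = -310212 + 2*627*(1 - 2*627) = -310212 + 2*627*(1 - 1254) = -310212 + 2*627*(-1253) = -310212 - 1571262 = -1881474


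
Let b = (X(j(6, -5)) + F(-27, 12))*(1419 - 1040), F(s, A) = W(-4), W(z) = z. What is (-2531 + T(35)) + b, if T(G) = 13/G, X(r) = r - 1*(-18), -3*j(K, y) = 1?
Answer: 278149/105 ≈ 2649.0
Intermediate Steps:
j(K, y) = -⅓ (j(K, y) = -⅓*1 = -⅓)
X(r) = 18 + r (X(r) = r + 18 = 18 + r)
F(s, A) = -4
b = 15539/3 (b = ((18 - ⅓) - 4)*(1419 - 1040) = (53/3 - 4)*379 = (41/3)*379 = 15539/3 ≈ 5179.7)
(-2531 + T(35)) + b = (-2531 + 13/35) + 15539/3 = -88572/35 + 15539/3 = 278149/105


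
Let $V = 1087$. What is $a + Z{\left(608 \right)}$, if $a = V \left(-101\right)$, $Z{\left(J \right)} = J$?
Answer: $-109179$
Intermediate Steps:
$a = -109787$ ($a = 1087 \left(-101\right) = -109787$)
$a + Z{\left(608 \right)} = -109787 + 608 = -109179$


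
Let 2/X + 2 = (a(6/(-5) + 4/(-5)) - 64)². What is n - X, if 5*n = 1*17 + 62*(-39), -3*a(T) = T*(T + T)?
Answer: -47998436/99955 ≈ -480.20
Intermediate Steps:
a(T) = -2*T²/3 (a(T) = -T*(T + T)/3 = -T*2*T/3 = -2*T²/3)
X = 9/19991 (X = 2/(-2 + (-2*(6/(-5) + 4/(-5))²/3 - 64)²) = 2/(-2 + (-2*(6*(-⅕) + 4*(-⅕))²/3 - 64)²) = 2/(-2 + (-2*(-6/5 - ⅘)²/3 - 64)²) = 2/(-2 + (-⅔*(-2)² - 64)²) = 2/(-2 + (-⅔*4 - 64)²) = 2/(-2 + (-8/3 - 64)²) = 2/(-2 + (-200/3)²) = 2/(-2 + 40000/9) = 2/(39982/9) = 2*(9/39982) = 9/19991 ≈ 0.00045020)
n = -2401/5 (n = (1*17 + 62*(-39))/5 = (17 - 2418)/5 = (⅕)*(-2401) = -2401/5 ≈ -480.20)
n - X = -2401/5 - 1*9/19991 = -2401/5 - 9/19991 = -47998436/99955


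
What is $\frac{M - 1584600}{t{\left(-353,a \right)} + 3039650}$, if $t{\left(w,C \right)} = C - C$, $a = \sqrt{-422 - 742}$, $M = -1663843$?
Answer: $- \frac{3248443}{3039650} \approx -1.0687$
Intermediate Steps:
$a = 2 i \sqrt{291}$ ($a = \sqrt{-1164} = 2 i \sqrt{291} \approx 34.117 i$)
$t{\left(w,C \right)} = 0$
$\frac{M - 1584600}{t{\left(-353,a \right)} + 3039650} = \frac{-1663843 - 1584600}{0 + 3039650} = - \frac{3248443}{3039650}$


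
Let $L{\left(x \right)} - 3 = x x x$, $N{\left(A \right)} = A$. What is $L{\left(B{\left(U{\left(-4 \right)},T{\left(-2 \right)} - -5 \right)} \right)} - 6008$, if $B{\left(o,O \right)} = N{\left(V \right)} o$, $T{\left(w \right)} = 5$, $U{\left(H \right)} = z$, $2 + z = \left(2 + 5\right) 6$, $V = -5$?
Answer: $-8006005$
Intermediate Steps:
$z = 40$ ($z = -2 + \left(2 + 5\right) 6 = -2 + 7 \cdot 6 = -2 + 42 = 40$)
$U{\left(H \right)} = 40$
$B{\left(o,O \right)} = - 5 o$
$L{\left(x \right)} = 3 + x^{3}$ ($L{\left(x \right)} = 3 + x x x = 3 + x^{2} x = 3 + x^{3}$)
$L{\left(B{\left(U{\left(-4 \right)},T{\left(-2 \right)} - -5 \right)} \right)} - 6008 = \left(3 + \left(\left(-5\right) 40\right)^{3}\right) - 6008 = \left(3 + \left(-200\right)^{3}\right) - 6008 = \left(3 - 8000000\right) - 6008 = -7999997 - 6008 = -8006005$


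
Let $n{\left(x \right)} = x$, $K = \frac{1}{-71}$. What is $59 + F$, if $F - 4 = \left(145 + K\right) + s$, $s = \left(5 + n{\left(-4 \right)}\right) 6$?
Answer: $\frac{15193}{71} \approx 213.99$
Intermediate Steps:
$K = - \frac{1}{71} \approx -0.014085$
$s = 6$ ($s = \left(5 - 4\right) 6 = 1 \cdot 6 = 6$)
$F = \frac{11004}{71}$ ($F = 4 + \left(\left(145 - \frac{1}{71}\right) + 6\right) = 4 + \left(\frac{10294}{71} + 6\right) = 4 + \frac{10720}{71} = \frac{11004}{71} \approx 154.99$)
$59 + F = 59 + \frac{11004}{71} = \frac{15193}{71}$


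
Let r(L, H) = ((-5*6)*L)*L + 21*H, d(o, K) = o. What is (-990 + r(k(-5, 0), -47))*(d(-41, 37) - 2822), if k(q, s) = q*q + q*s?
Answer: 59341401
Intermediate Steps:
k(q, s) = q² + q*s
r(L, H) = -30*L² + 21*H (r(L, H) = (-30*L)*L + 21*H = -30*L² + 21*H)
(-990 + r(k(-5, 0), -47))*(d(-41, 37) - 2822) = (-990 + (-30*25*(-5 + 0)² + 21*(-47)))*(-41 - 2822) = (-990 + (-30*(-5*(-5))² - 987))*(-2863) = (-990 + (-30*25² - 987))*(-2863) = (-990 + (-30*625 - 987))*(-2863) = (-990 + (-18750 - 987))*(-2863) = (-990 - 19737)*(-2863) = -20727*(-2863) = 59341401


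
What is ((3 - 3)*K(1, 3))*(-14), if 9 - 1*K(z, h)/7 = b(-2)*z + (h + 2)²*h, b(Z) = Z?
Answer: 0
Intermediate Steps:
K(z, h) = 63 + 14*z - 7*h*(2 + h)² (K(z, h) = 63 - 7*(-2*z + (h + 2)²*h) = 63 - 7*(-2*z + (2 + h)²*h) = 63 - 7*(-2*z + h*(2 + h)²) = 63 + (14*z - 7*h*(2 + h)²) = 63 + 14*z - 7*h*(2 + h)²)
((3 - 3)*K(1, 3))*(-14) = ((3 - 3)*(63 + 14*1 - 7*3*(2 + 3)²))*(-14) = (0*(63 + 14 - 7*3*5²))*(-14) = (0*(63 + 14 - 7*3*25))*(-14) = (0*(63 + 14 - 525))*(-14) = (0*(-448))*(-14) = 0*(-14) = 0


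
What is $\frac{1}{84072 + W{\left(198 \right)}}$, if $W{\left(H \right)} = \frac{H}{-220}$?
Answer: $\frac{10}{840711} \approx 1.1895 \cdot 10^{-5}$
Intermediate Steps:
$W{\left(H \right)} = - \frac{H}{220}$ ($W{\left(H \right)} = H \left(- \frac{1}{220}\right) = - \frac{H}{220}$)
$\frac{1}{84072 + W{\left(198 \right)}} = \frac{1}{84072 - \frac{9}{10}} = \frac{1}{\frac{840711}{10}} = \frac{10}{840711}$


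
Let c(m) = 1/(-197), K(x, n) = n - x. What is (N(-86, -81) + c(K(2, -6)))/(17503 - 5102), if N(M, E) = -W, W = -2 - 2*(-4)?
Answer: -1183/2442997 ≈ -0.00048424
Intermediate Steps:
W = 6 (W = -2 + 8 = 6)
c(m) = -1/197
N(M, E) = -6 (N(M, E) = -1*6 = -6)
(N(-86, -81) + c(K(2, -6)))/(17503 - 5102) = (-6 - 1/197)/(17503 - 5102) = -1183/197/12401 = -1183/197*1/12401 = -1183/2442997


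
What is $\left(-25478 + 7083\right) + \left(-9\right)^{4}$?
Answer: $-11834$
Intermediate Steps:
$\left(-25478 + 7083\right) + \left(-9\right)^{4} = -18395 + 6561 = -11834$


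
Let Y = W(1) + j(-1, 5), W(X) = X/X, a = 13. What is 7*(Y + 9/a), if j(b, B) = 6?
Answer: 700/13 ≈ 53.846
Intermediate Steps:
W(X) = 1
Y = 7 (Y = 1 + 6 = 7)
7*(Y + 9/a) = 7*(7 + 9/13) = 7*(100/13) = 700/13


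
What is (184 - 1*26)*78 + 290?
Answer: 12614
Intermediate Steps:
(184 - 1*26)*78 + 290 = (184 - 26)*78 + 290 = 158*78 + 290 = 12324 + 290 = 12614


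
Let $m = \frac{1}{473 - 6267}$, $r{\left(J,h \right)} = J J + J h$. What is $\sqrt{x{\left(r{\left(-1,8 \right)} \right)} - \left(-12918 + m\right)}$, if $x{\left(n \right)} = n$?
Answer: $\frac{27 \sqrt{594551310}}{5794} \approx 113.63$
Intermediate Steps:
$r{\left(J,h \right)} = J^{2} + J h$
$m = - \frac{1}{5794}$ ($m = \frac{1}{-5794} = - \frac{1}{5794} \approx -0.00017259$)
$\sqrt{x{\left(r{\left(-1,8 \right)} \right)} - \left(-12918 + m\right)} = \sqrt{- (-1 + 8) + \left(12918 - - \frac{1}{5794}\right)} = \sqrt{\left(-1\right) 7 + \left(12918 + \frac{1}{5794}\right)} = \sqrt{-7 + \frac{74846893}{5794}} = \sqrt{\frac{74806335}{5794}} = \frac{27 \sqrt{594551310}}{5794}$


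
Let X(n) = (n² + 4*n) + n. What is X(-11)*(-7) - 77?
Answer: -539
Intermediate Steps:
X(n) = n² + 5*n
X(-11)*(-7) - 77 = -11*(5 - 11)*(-7) - 77 = -11*(-6)*(-7) - 77 = 66*(-7) - 77 = -462 - 77 = -539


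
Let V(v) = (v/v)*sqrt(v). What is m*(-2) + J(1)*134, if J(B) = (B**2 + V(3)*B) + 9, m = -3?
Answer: 1346 + 134*sqrt(3) ≈ 1578.1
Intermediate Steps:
V(v) = sqrt(v) (V(v) = 1*sqrt(v) = sqrt(v))
J(B) = 9 + B**2 + B*sqrt(3) (J(B) = (B**2 + sqrt(3)*B) + 9 = (B**2 + B*sqrt(3)) + 9 = 9 + B**2 + B*sqrt(3))
m*(-2) + J(1)*134 = -3*(-2) + (9 + 1**2 + 1*sqrt(3))*134 = 6 + (9 + 1 + sqrt(3))*134 = 6 + (10 + sqrt(3))*134 = 6 + (1340 + 134*sqrt(3)) = 1346 + 134*sqrt(3)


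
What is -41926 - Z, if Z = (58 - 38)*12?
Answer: -42166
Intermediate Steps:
Z = 240 (Z = 20*12 = 240)
-41926 - Z = -41926 - 1*240 = -41926 - 240 = -42166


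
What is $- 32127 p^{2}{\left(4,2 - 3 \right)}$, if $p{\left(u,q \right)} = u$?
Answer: $-514032$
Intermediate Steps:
$- 32127 p^{2}{\left(4,2 - 3 \right)} = - 32127 \cdot 4^{2} = \left(-32127\right) 16 = -514032$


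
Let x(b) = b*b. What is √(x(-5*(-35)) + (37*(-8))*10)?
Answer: √27665 ≈ 166.33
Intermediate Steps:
x(b) = b²
√(x(-5*(-35)) + (37*(-8))*10) = √((-5*(-35))² + (37*(-8))*10) = √(175² - 296*10) = √(30625 - 2960) = √27665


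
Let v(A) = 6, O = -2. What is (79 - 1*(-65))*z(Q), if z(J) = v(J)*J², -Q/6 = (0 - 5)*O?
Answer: 3110400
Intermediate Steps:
Q = -60 (Q = -6*(0 - 5)*(-2) = -(-30)*(-2) = -6*10 = -60)
z(J) = 6*J²
(79 - 1*(-65))*z(Q) = (79 - 1*(-65))*(6*(-60)²) = (79 + 65)*(6*3600) = 144*21600 = 3110400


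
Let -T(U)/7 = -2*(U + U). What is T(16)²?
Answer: 200704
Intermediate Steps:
T(U) = 28*U (T(U) = -(-14)*(U + U) = -(-14)*2*U = -(-28)*U = 28*U)
T(16)² = (28*16)² = 448² = 200704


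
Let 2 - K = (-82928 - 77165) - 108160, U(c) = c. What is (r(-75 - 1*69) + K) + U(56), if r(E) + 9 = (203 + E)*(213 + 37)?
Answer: 283052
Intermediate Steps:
r(E) = 50741 + 250*E (r(E) = -9 + (203 + E)*(213 + 37) = -9 + (203 + E)*250 = -9 + (50750 + 250*E) = 50741 + 250*E)
K = 268255 (K = 2 - ((-82928 - 77165) - 108160) = 2 - (-160093 - 108160) = 2 - 1*(-268253) = 2 + 268253 = 268255)
(r(-75 - 1*69) + K) + U(56) = ((50741 + 250*(-75 - 1*69)) + 268255) + 56 = ((50741 + 250*(-75 - 69)) + 268255) + 56 = ((50741 + 250*(-144)) + 268255) + 56 = ((50741 - 36000) + 268255) + 56 = (14741 + 268255) + 56 = 282996 + 56 = 283052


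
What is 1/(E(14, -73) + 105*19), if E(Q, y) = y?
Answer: 1/1922 ≈ 0.00052029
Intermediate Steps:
1/(E(14, -73) + 105*19) = 1/(-73 + 105*19) = 1/(-73 + 1995) = 1/1922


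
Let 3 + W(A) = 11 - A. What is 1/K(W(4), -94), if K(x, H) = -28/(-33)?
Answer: 33/28 ≈ 1.1786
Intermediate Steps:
W(A) = 8 - A (W(A) = -3 + (11 - A) = 8 - A)
K(x, H) = 28/33 (K(x, H) = -28*(-1/33) = 28/33)
1/K(W(4), -94) = 1/(28/33) = 33/28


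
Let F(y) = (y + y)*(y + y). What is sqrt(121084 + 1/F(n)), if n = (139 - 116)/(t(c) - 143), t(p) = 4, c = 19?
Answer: sqrt(256233065)/46 ≈ 347.98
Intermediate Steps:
n = -23/139 (n = (139 - 116)/(4 - 143) = 23/(-139) = 23*(-1/139) = -23/139 ≈ -0.16547)
F(y) = 4*y**2 (F(y) = (2*y)*(2*y) = 4*y**2)
sqrt(121084 + 1/F(n)) = sqrt(121084 + 1/(4*(-23/139)**2)) = sqrt(121084 + 1/(4*(529/19321))) = sqrt(121084 + 1/(2116/19321)) = sqrt(121084 + 19321/2116) = sqrt(256233065/2116) = sqrt(256233065)/46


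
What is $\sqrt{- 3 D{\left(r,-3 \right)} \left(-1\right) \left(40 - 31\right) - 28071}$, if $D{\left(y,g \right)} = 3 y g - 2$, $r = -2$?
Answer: $3 i \sqrt{3071} \approx 166.25 i$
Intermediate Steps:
$D{\left(y,g \right)} = -2 + 3 g y$ ($D{\left(y,g \right)} = 3 g y - 2 = -2 + 3 g y$)
$\sqrt{- 3 D{\left(r,-3 \right)} \left(-1\right) \left(40 - 31\right) - 28071} = \sqrt{- 3 \left(-2 + 3 \left(-3\right) \left(-2\right)\right) \left(-1\right) \left(40 - 31\right) - 28071} = \sqrt{- 3 \left(-2 + 18\right) \left(-1\right) 9 - 28071} = \sqrt{\left(-3\right) 16 \left(-1\right) 9 - 28071} = \sqrt{\left(-48\right) \left(-1\right) 9 - 28071} = \sqrt{48 \cdot 9 - 28071} = \sqrt{432 - 28071} = \sqrt{-27639} = 3 i \sqrt{3071}$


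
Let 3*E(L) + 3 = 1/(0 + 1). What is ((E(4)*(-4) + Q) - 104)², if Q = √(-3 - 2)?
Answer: 92371/9 - 608*I*√5/3 ≈ 10263.0 - 453.18*I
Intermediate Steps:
Q = I*√5 (Q = √(-5) = I*√5 ≈ 2.2361*I)
E(L) = -⅔ (E(L) = -1 + 1/(3*(0 + 1)) = -1 + (⅓)/1 = -1 + (⅓)*1 = -1 + ⅓ = -⅔)
((E(4)*(-4) + Q) - 104)² = ((-⅔*(-4) + I*√5) - 104)² = ((8/3 + I*√5) - 104)² = (-304/3 + I*√5)²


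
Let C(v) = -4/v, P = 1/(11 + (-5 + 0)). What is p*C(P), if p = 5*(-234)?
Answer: 28080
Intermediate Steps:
P = 1/6 (P = 1/(11 - 5) = 1/6 ≈ 0.16667)
p = -1170
p*C(P) = -(-4680)/1/6 = -(-4680)*6 = -1170*(-24) = 28080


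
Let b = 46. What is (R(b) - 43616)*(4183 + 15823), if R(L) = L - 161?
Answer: -874882386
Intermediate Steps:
R(L) = -161 + L
(R(b) - 43616)*(4183 + 15823) = ((-161 + 46) - 43616)*(4183 + 15823) = (-115 - 43616)*20006 = -43731*20006 = -874882386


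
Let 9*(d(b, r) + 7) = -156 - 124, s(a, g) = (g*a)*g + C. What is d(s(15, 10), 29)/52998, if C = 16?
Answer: -343/476982 ≈ -0.00071910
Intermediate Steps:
s(a, g) = 16 + a*g² (s(a, g) = (g*a)*g + 16 = (a*g)*g + 16 = a*g² + 16 = 16 + a*g²)
d(b, r) = -343/9 (d(b, r) = -7 + (-156 - 124)/9 = -7 + (⅑)*(-280) = -7 - 280/9 = -343/9)
d(s(15, 10), 29)/52998 = -343/9/52998 = -343/9*1/52998 = -343/476982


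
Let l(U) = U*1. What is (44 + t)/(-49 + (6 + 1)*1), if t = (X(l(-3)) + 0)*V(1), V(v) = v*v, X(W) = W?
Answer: -41/42 ≈ -0.97619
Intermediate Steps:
l(U) = U
V(v) = v²
t = -3 (t = (-3 + 0)*1² = -3*1 = -3)
(44 + t)/(-49 + (6 + 1)*1) = (44 - 3)/(-49 + (6 + 1)*1) = 41/(-49 + 7*1) = 41/(-49 + 7) = 41/(-42) = -1/42*41 = -41/42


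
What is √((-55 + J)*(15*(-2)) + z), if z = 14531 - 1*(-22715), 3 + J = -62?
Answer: √40846 ≈ 202.10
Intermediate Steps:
J = -65 (J = -3 - 62 = -65)
z = 37246 (z = 14531 + 22715 = 37246)
√((-55 + J)*(15*(-2)) + z) = √((-55 - 65)*(15*(-2)) + 37246) = √(-120*(-30) + 37246) = √(3600 + 37246) = √40846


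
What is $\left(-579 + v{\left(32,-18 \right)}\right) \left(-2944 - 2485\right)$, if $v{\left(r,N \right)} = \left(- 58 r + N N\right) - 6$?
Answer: $11493193$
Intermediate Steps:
$v{\left(r,N \right)} = -6 + N^{2} - 58 r$ ($v{\left(r,N \right)} = \left(- 58 r + N^{2}\right) - 6 = \left(N^{2} - 58 r\right) - 6 = -6 + N^{2} - 58 r$)
$\left(-579 + v{\left(32,-18 \right)}\right) \left(-2944 - 2485\right) = \left(-579 - \left(1862 - 324\right)\right) \left(-2944 - 2485\right) = \left(-579 - 1538\right) \left(-5429\right) = \left(-2117\right) \left(-5429\right) = 11493193$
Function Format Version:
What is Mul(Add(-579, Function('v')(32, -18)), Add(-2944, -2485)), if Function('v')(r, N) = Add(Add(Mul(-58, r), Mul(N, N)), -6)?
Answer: 11493193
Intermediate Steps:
Function('v')(r, N) = Add(-6, Pow(N, 2), Mul(-58, r)) (Function('v')(r, N) = Add(Add(Mul(-58, r), Pow(N, 2)), -6) = Add(Add(Pow(N, 2), Mul(-58, r)), -6) = Add(-6, Pow(N, 2), Mul(-58, r)))
Mul(Add(-579, Function('v')(32, -18)), Add(-2944, -2485)) = Mul(Add(-579, Add(-6, Pow(-18, 2), Mul(-58, 32))), Add(-2944, -2485)) = Mul(Add(-579, Add(-6, 324, -1856)), -5429) = Mul(Add(-579, -1538), -5429) = Mul(-2117, -5429) = 11493193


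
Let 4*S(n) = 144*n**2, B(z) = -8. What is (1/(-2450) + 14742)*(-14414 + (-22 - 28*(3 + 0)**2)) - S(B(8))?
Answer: -265252672656/1225 ≈ -2.1653e+8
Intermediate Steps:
S(n) = 36*n**2 (S(n) = (144*n**2)/4 = 36*n**2)
(1/(-2450) + 14742)*(-14414 + (-22 - 28*(3 + 0)**2)) - S(B(8)) = (1/(-2450) + 14742)*(-14414 + (-22 - 28*(3 + 0)**2)) - 36*(-8)**2 = (-1/2450 + 14742)*(-14414 + (-22 - 28*3**2)) - 36*64 = 36117899*(-14414 + (-22 - 28*9))/2450 - 1*2304 = 36117899*(-14414 + (-22 - 252))/2450 - 2304 = 36117899*(-14414 - 274)/2450 - 2304 = (36117899/2450)*(-14688) - 2304 = -265249850256/1225 - 2304 = -265252672656/1225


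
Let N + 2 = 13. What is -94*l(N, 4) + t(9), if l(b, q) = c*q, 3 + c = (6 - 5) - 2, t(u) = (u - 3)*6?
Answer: 1540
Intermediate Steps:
t(u) = -18 + 6*u (t(u) = (-3 + u)*6 = -18 + 6*u)
N = 11 (N = -2 + 13 = 11)
c = -4 (c = -3 + ((6 - 5) - 2) = -3 + (1 - 2) = -3 - 1 = -4)
l(b, q) = -4*q
-94*l(N, 4) + t(9) = -(-376)*4 + (-18 + 6*9) = -94*(-16) + (-18 + 54) = 1504 + 36 = 1540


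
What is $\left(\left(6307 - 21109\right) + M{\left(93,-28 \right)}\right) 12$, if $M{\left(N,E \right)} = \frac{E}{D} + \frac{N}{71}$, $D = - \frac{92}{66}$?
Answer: $- \frac{289640700}{1633} \approx -1.7737 \cdot 10^{5}$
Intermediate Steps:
$D = - \frac{46}{33}$ ($D = \left(-92\right) \frac{1}{66} = - \frac{46}{33} \approx -1.3939$)
$M{\left(N,E \right)} = - \frac{33 E}{46} + \frac{N}{71}$ ($M{\left(N,E \right)} = \frac{E}{- \frac{46}{33}} + \frac{N}{71} = E \left(- \frac{33}{46}\right) + N \frac{1}{71} = - \frac{33 E}{46} + \frac{N}{71}$)
$\left(\left(6307 - 21109\right) + M{\left(93,-28 \right)}\right) 12 = \left(\left(6307 - 21109\right) + \left(\left(- \frac{33}{46}\right) \left(-28\right) + \frac{1}{71} \cdot 93\right)\right) 12 = \left(-14802 + \left(\frac{462}{23} + \frac{93}{71}\right)\right) 12 = \left(-14802 + \frac{34941}{1633}\right) 12 = \left(- \frac{24136725}{1633}\right) 12 = - \frac{289640700}{1633}$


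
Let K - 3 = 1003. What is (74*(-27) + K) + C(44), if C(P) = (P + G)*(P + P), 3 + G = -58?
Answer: -2488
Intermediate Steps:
K = 1006 (K = 3 + 1003 = 1006)
G = -61 (G = -3 - 58 = -61)
C(P) = 2*P*(-61 + P) (C(P) = (P - 61)*(P + P) = (-61 + P)*(2*P) = 2*P*(-61 + P))
(74*(-27) + K) + C(44) = (74*(-27) + 1006) + 2*44*(-61 + 44) = (-1998 + 1006) + 2*44*(-17) = -992 - 1496 = -2488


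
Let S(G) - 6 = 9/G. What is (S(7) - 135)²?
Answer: 799236/49 ≈ 16311.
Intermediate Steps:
S(G) = 6 + 9/G
(S(7) - 135)² = ((6 + 9/7) - 135)² = (51/7 - 135)² = (-894/7)² = 799236/49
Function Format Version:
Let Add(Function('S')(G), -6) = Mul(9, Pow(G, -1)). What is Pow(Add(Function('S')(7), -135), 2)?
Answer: Rational(799236, 49) ≈ 16311.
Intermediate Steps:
Function('S')(G) = Add(6, Mul(9, Pow(G, -1)))
Pow(Add(Function('S')(7), -135), 2) = Pow(Add(Add(6, Mul(9, Pow(7, -1))), -135), 2) = Pow(Add(Add(6, Mul(9, Rational(1, 7))), -135), 2) = Pow(Add(Add(6, Rational(9, 7)), -135), 2) = Pow(Add(Rational(51, 7), -135), 2) = Pow(Rational(-894, 7), 2) = Rational(799236, 49)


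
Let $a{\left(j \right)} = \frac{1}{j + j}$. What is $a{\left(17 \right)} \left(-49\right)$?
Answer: $- \frac{49}{34} \approx -1.4412$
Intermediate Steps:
$a{\left(j \right)} = \frac{1}{2 j}$
$a{\left(17 \right)} \left(-49\right) = \frac{1}{2 \cdot 17} \left(-49\right) = \frac{1}{2} \cdot \frac{1}{17} \left(-49\right) = \frac{1}{34} \left(-49\right) = - \frac{49}{34}$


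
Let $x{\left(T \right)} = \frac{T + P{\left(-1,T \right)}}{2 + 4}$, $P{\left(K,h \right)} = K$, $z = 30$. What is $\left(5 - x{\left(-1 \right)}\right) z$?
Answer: $160$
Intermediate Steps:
$x{\left(T \right)} = - \frac{1}{6} + \frac{T}{6}$ ($x{\left(T \right)} = \frac{T - 1}{2 + 4} = \frac{-1 + T}{6} = \left(-1 + T\right) \frac{1}{6} = - \frac{1}{6} + \frac{T}{6}$)
$\left(5 - x{\left(-1 \right)}\right) z = \left(5 - \left(- \frac{1}{6} + \frac{1}{6} \left(-1\right)\right)\right) 30 = \left(5 - \left(- \frac{1}{6} - \frac{1}{6}\right)\right) 30 = \left(5 - - \frac{1}{3}\right) 30 = \left(5 + \frac{1}{3}\right) 30 = \frac{16}{3} \cdot 30 = 160$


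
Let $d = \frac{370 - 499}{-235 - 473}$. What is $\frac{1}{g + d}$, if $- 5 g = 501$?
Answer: $- \frac{1180}{118021} \approx -0.0099982$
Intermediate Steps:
$g = - \frac{501}{5}$ ($g = \left(- \frac{1}{5}\right) 501 = - \frac{501}{5} \approx -100.2$)
$d = \frac{43}{236}$ ($d = - \frac{129}{-708} = \left(-129\right) \left(- \frac{1}{708}\right) = \frac{43}{236} \approx 0.1822$)
$\frac{1}{g + d} = \frac{1}{- \frac{501}{5} + \frac{43}{236}} = \frac{1}{- \frac{118021}{1180}} = - \frac{1180}{118021}$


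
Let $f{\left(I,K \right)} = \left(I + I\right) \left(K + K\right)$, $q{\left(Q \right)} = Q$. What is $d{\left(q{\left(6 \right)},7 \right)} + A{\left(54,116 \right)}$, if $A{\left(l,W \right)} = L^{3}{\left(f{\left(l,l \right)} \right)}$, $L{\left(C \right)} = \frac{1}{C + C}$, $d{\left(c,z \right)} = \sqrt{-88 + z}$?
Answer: $\frac{1}{12694994583552} + 9 i \approx 7.8771 \cdot 10^{-14} + 9.0 i$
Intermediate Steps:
$f{\left(I,K \right)} = 4 I K$ ($f{\left(I,K \right)} = 2 I 2 K = 4 I K$)
$L{\left(C \right)} = \frac{1}{2 C}$
$A{\left(l,W \right)} = \frac{1}{512 l^{6}}$ ($A{\left(l,W \right)} = \left(\frac{1}{2 \cdot 4 l l}\right)^{3} = \left(\frac{1}{2 \cdot 4 l^{2}}\right)^{3} = \left(\frac{\frac{1}{4} \frac{1}{l^{2}}}{2}\right)^{3} = \left(\frac{1}{8 l^{2}}\right)^{3} = \frac{1}{512 l^{6}}$)
$d{\left(q{\left(6 \right)},7 \right)} + A{\left(54,116 \right)} = \sqrt{-88 + 7} + \frac{1}{512 \cdot 24794911296} = \sqrt{-81} + \frac{1}{512} \cdot \frac{1}{24794911296} = 9 i + \frac{1}{12694994583552} = \frac{1}{12694994583552} + 9 i$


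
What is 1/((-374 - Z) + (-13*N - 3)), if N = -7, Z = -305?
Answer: 1/19 ≈ 0.052632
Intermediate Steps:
1/((-374 - Z) + (-13*N - 3)) = 1/((-374 - 1*(-305)) + (-13*(-7) - 3)) = 1/((-374 + 305) + (91 - 3)) = 1/(-69 + 88) = 1/19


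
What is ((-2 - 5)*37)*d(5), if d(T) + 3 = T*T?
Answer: -5698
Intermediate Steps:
d(T) = -3 + T² (d(T) = -3 + T*T = -3 + T²)
((-2 - 5)*37)*d(5) = ((-2 - 5)*37)*(-3 + 5²) = (-7*37)*(-3 + 25) = -259*22 = -5698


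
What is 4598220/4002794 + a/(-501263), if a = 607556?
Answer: -63501979802/1003226264411 ≈ -0.063298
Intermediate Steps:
4598220/4002794 + a/(-501263) = 4598220/4002794 + 607556/(-501263) = 4598220*(1/4002794) + 607556*(-1/501263) = 2299110/2001397 - 607556/501263 = -63501979802/1003226264411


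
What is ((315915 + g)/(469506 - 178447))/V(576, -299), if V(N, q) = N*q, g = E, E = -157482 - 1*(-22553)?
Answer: -6961/1927974816 ≈ -3.6105e-6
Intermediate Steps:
E = -134929 (E = -157482 + 22553 = -134929)
g = -134929
((315915 + g)/(469506 - 178447))/V(576, -299) = ((315915 - 134929)/(469506 - 178447))/((576*(-299))) = (180986/291059)/(-172224) = (180986*(1/291059))*(-1/172224) = (180986/291059)*(-1/172224) = -6961/1927974816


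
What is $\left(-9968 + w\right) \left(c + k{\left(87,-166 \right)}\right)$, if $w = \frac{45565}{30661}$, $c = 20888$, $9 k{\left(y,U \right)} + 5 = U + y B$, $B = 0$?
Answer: $- \frac{6377217532927}{30661} \approx -2.0799 \cdot 10^{8}$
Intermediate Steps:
$k{\left(y,U \right)} = - \frac{5}{9} + \frac{U}{9}$ ($k{\left(y,U \right)} = - \frac{5}{9} + \frac{U + y 0}{9} = - \frac{5}{9} + \frac{U + 0}{9} = - \frac{5}{9} + \frac{U}{9}$)
$w = \frac{45565}{30661}$ ($w = 45565 \cdot \frac{1}{30661} = \frac{45565}{30661} \approx 1.4861$)
$\left(-9968 + w\right) \left(c + k{\left(87,-166 \right)}\right) = \left(-9968 + \frac{45565}{30661}\right) \left(20888 + \left(- \frac{5}{9} + \frac{1}{9} \left(-166\right)\right)\right) = - \frac{305583283 \left(20888 - 19\right)}{30661} = \left(- \frac{305583283}{30661}\right) 20869 = - \frac{6377217532927}{30661}$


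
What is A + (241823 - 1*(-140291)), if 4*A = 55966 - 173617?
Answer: 1410805/4 ≈ 3.5270e+5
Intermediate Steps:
A = -117651/4 (A = (55966 - 173617)/4 = (¼)*(-117651) = -117651/4 ≈ -29413.)
A + (241823 - 1*(-140291)) = -117651/4 + (241823 - 1*(-140291)) = -117651/4 + (241823 + 140291) = -117651/4 + 382114 = 1410805/4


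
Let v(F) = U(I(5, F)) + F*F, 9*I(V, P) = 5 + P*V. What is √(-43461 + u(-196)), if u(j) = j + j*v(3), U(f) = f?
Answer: I*√412709/3 ≈ 214.14*I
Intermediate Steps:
I(V, P) = 5/9 + P*V/9 (I(V, P) = (5 + P*V)/9 = 5/9 + P*V/9)
v(F) = 5/9 + F² + 5*F/9 (v(F) = (5/9 + (⅑)*F*5) + F*F = (5/9 + 5*F/9) + F² = 5/9 + F² + 5*F/9)
u(j) = 110*j/9 (u(j) = j + j*(5/9 + 3² + (5/9)*3) = j + j*(5/9 + 9 + 5/3) = j + j*(101/9) = j + 101*j/9 = 110*j/9)
√(-43461 + u(-196)) = √(-43461 + (110/9)*(-196)) = √(-43461 - 21560/9) = √(-412709/9) = I*√412709/3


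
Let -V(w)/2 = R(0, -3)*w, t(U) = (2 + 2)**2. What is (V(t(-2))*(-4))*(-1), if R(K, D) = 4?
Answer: -512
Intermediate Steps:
t(U) = 16 (t(U) = 4**2 = 16)
V(w) = -8*w
(V(t(-2))*(-4))*(-1) = (-8*16*(-4))*(-1) = -128*(-4)*(-1) = 512*(-1) = -512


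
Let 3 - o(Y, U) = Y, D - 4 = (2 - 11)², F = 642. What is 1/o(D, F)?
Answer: -1/82 ≈ -0.012195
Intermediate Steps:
D = 85 (D = 4 + (2 - 11)² = 4 + (-9)² = 4 + 81 = 85)
o(Y, U) = 3 - Y
1/o(D, F) = 1/(3 - 1*85) = 1/(3 - 85) = 1/(-82) = -1/82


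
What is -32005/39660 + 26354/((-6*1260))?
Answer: -2681578/624645 ≈ -4.2930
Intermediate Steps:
-32005/39660 + 26354/((-6*1260)) = -32005*1/39660 + 26354/(-7560) = -6401/7932 + 26354*(-1/7560) = -6401/7932 - 13177/3780 = -2681578/624645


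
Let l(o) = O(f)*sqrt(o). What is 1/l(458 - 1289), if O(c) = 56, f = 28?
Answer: -I*sqrt(831)/46536 ≈ -0.00061946*I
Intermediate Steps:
l(o) = 56*sqrt(o)
1/l(458 - 1289) = 1/(56*sqrt(458 - 1289)) = 1/(56*sqrt(-831)) = 1/(56*(I*sqrt(831))) = 1/(56*I*sqrt(831)) = -I*sqrt(831)/46536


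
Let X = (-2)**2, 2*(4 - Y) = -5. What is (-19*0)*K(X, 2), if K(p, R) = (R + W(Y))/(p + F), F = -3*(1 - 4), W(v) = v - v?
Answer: 0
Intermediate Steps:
Y = 13/2 (Y = 4 - 1/2*(-5) = 4 + 5/2 = 13/2 ≈ 6.5000)
W(v) = 0
X = 4
F = 9 (F = -3*(-3) = 9)
K(p, R) = R/(9 + p) (K(p, R) = (R + 0)/(p + 9) = R/(9 + p))
(-19*0)*K(X, 2) = (-19*0)*(2/(9 + 4)) = 0*(2/13) = 0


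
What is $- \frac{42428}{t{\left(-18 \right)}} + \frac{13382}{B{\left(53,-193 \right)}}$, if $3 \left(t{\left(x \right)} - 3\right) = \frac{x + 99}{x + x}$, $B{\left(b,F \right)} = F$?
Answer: $- \frac{32874854}{1737} \approx -18926.0$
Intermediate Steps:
$t{\left(x \right)} = 3 + \frac{99 + x}{6 x}$ ($t{\left(x \right)} = 3 + \frac{\left(x + 99\right) \frac{1}{x + x}}{3} = 3 + \frac{\left(99 + x\right) \frac{1}{2 x}}{3} = 3 + \frac{\frac{1}{2} \frac{1}{x} \left(99 + x\right)}{3} = 3 + \frac{99 + x}{6 x}$)
$- \frac{42428}{t{\left(-18 \right)}} + \frac{13382}{B{\left(53,-193 \right)}} = - \frac{42428}{\frac{1}{6} \frac{1}{-18} \left(99 + 19 \left(-18\right)\right)} + \frac{13382}{-193} = - \frac{42428}{\frac{1}{6} \left(- \frac{1}{18}\right) \left(99 - 342\right)} + 13382 \left(- \frac{1}{193}\right) = - \frac{42428}{\frac{1}{6} \left(- \frac{1}{18}\right) \left(-243\right)} - \frac{13382}{193} = - \frac{42428}{\frac{9}{4}} - \frac{13382}{193} = \left(-42428\right) \frac{4}{9} - \frac{13382}{193} = - \frac{169712}{9} - \frac{13382}{193} = - \frac{32874854}{1737}$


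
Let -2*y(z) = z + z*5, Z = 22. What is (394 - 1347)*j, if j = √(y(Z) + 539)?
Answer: -953*√473 ≈ -20726.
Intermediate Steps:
y(z) = -3*z (y(z) = -(z + z*5)/2 = -(z + 5*z)/2 = -3*z)
j = √473 (j = √(-3*22 + 539) = √(-66 + 539) = √473 ≈ 21.749)
(394 - 1347)*j = (394 - 1347)*√473 = -953*√473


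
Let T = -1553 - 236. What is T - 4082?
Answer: -5871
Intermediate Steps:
T = -1789
T - 4082 = -1789 - 4082 = -5871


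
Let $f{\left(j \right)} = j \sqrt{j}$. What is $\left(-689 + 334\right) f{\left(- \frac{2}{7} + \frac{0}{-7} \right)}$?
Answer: $\frac{710 i \sqrt{14}}{49} \approx 54.216 i$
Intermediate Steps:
$f{\left(j \right)} = j^{\frac{3}{2}}$
$\left(-689 + 334\right) f{\left(- \frac{2}{7} + \frac{0}{-7} \right)} = \left(-689 + 334\right) \left(- \frac{2}{7} + \frac{0}{-7}\right)^{\frac{3}{2}} = - 355 \left(\left(-2\right) \frac{1}{7} + 0 \left(- \frac{1}{7}\right)\right)^{\frac{3}{2}} = - 355 \left(- \frac{2}{7} + 0\right)^{\frac{3}{2}} = - 355 \left(- \frac{2}{7}\right)^{\frac{3}{2}} = - 355 \left(- \frac{2 i \sqrt{14}}{49}\right) = \frac{710 i \sqrt{14}}{49}$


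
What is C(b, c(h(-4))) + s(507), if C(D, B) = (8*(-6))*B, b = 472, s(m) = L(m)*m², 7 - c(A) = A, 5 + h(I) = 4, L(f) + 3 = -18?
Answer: -5398413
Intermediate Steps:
L(f) = -21 (L(f) = -3 - 18 = -21)
h(I) = -1 (h(I) = -5 + 4 = -1)
c(A) = 7 - A
s(m) = -21*m²
C(D, B) = -48*B
C(b, c(h(-4))) + s(507) = -48*(7 - 1*(-1)) - 21*507² = -48*(7 + 1) - 21*257049 = -48*8 - 5398029 = -384 - 5398029 = -5398413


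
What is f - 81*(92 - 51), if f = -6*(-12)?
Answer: -3249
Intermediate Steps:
f = 72
f - 81*(92 - 51) = 72 - 81*(92 - 51) = 72 - 81*41 = 72 - 1*3321 = 72 - 3321 = -3249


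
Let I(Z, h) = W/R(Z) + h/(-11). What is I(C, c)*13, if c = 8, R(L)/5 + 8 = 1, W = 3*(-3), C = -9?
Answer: -2353/385 ≈ -6.1117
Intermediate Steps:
W = -9
R(L) = -35 (R(L) = -40 + 5*1 = -40 + 5 = -35)
I(Z, h) = 9/35 - h/11 (I(Z, h) = -9/(-35) + h/(-11) = -9*(-1/35) + h*(-1/11) = 9/35 - h/11)
I(C, c)*13 = (9/35 - 1/11*8)*13 = (9/35 - 8/11)*13 = -181/385*13 = -2353/385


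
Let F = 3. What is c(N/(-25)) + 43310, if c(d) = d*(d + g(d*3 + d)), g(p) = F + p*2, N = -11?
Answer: 27070664/625 ≈ 43313.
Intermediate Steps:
g(p) = 3 + 2*p (g(p) = 3 + p*2 = 3 + 2*p)
c(d) = d*(3 + 9*d) (c(d) = d*(d + (3 + 2*(d*3 + d))) = d*(d + (3 + 2*(3*d + d))) = d*(d + (3 + 2*(4*d))) = d*(d + (3 + 8*d)) = d*(3 + 9*d))
c(N/(-25)) + 43310 = 3*(-11/(-25))*(1 + 3*(-11/(-25))) + 43310 = 3*(-11*(-1/25))*(1 + 3*(-11*(-1/25))) + 43310 = 3*(11/25)*(1 + 3*(11/25)) + 43310 = 3*(11/25)*(1 + 33/25) + 43310 = 3*(11/25)*(58/25) + 43310 = 1914/625 + 43310 = 27070664/625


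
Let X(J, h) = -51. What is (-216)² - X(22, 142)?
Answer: 46707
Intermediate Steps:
(-216)² - X(22, 142) = (-216)² - 1*(-51) = 46656 + 51 = 46707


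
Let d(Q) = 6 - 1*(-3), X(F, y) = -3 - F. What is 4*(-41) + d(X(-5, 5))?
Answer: -155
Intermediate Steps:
d(Q) = 9 (d(Q) = 6 + 3 = 9)
4*(-41) + d(X(-5, 5)) = 4*(-41) + 9 = -164 + 9 = -155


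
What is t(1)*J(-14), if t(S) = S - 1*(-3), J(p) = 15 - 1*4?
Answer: 44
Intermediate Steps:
J(p) = 11 (J(p) = 15 - 4 = 11)
t(S) = 3 + S (t(S) = S + 3 = 3 + S)
t(1)*J(-14) = (3 + 1)*11 = 4*11 = 44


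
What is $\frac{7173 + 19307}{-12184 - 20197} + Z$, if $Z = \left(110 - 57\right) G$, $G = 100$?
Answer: $\frac{171592820}{32381} \approx 5299.2$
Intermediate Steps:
$Z = 5300$ ($Z = \left(110 - 57\right) 100 = 53 \cdot 100 = 5300$)
$\frac{7173 + 19307}{-12184 - 20197} + Z = \frac{7173 + 19307}{-12184 - 20197} + 5300 = \frac{26480}{-32381} + 5300 = 26480 \left(- \frac{1}{32381}\right) + 5300 = - \frac{26480}{32381} + 5300 = \frac{171592820}{32381}$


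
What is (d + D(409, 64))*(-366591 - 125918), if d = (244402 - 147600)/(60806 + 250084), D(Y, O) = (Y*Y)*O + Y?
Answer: -819660717628629574/155445 ≈ -5.2730e+12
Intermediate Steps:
D(Y, O) = Y + O*Y² (D(Y, O) = Y²*O + Y = O*Y² + Y = Y + O*Y²)
d = 48401/155445 (d = 96802/310890 = 96802*(1/310890) = 48401/155445 ≈ 0.31137)
(d + D(409, 64))*(-366591 - 125918) = (48401/155445 + 409*(1 + 64*409))*(-366591 - 125918) = (48401/155445 + 409*(1 + 26176))*(-492509) = (48401/155445 + 409*26177)*(-492509) = (48401/155445 + 10706393)*(-492509) = (1664255308286/155445)*(-492509) = -819660717628629574/155445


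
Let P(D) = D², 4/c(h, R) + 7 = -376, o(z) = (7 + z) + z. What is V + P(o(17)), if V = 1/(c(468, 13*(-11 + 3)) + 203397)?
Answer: 130951660390/77901047 ≈ 1681.0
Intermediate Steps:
o(z) = 7 + 2*z
c(h, R) = -4/383 (c(h, R) = 4/(-7 - 376) = 4/(-383) = 4*(-1/383) = -4/383)
V = 383/77901047 (V = 1/(-4/383 + 203397) = 1/(77901047/383) = 383/77901047 ≈ 4.9165e-6)
V + P(o(17)) = 383/77901047 + (7 + 2*17)² = 383/77901047 + (7 + 34)² = 383/77901047 + 41² = 383/77901047 + 1681 = 130951660390/77901047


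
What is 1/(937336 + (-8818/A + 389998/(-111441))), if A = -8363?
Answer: 931981083/873577141548352 ≈ 1.0669e-6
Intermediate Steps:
1/(937336 + (-8818/A + 389998/(-111441))) = 1/(937336 + (-8818/(-8363) + 389998/(-111441))) = 1/(937336 + (-8818*(-1/8363) + 389998*(-1/111441))) = 1/(937336 + (8818/8363 - 389998/111441)) = 1/(937336 - 2278866536/931981083) = 1/(873577141548352/931981083) = 931981083/873577141548352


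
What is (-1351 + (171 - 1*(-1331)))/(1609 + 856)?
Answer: 151/2465 ≈ 0.061258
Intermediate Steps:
(-1351 + (171 - 1*(-1331)))/(1609 + 856) = (-1351 + (171 + 1331))/2465 = (-1351 + 1502)*(1/2465) = 151*(1/2465) = 151/2465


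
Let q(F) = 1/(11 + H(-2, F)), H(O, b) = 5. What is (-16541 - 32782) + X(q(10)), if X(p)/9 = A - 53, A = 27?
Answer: -49557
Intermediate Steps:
q(F) = 1/16 (q(F) = 1/(11 + 5) = 1/16)
X(p) = -234 (X(p) = 9*(27 - 53) = 9*(-26) = -234)
(-16541 - 32782) + X(q(10)) = (-16541 - 32782) - 234 = -49323 - 234 = -49557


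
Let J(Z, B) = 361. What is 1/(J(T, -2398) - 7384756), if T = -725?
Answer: -1/7384395 ≈ -1.3542e-7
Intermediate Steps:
1/(J(T, -2398) - 7384756) = 1/(361 - 7384756) = 1/(-7384395) = -1/7384395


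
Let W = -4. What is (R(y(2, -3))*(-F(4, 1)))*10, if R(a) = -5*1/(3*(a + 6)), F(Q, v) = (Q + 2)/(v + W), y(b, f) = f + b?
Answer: -20/3 ≈ -6.6667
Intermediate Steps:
y(b, f) = b + f
F(Q, v) = (2 + Q)/(-4 + v) (F(Q, v) = (Q + 2)/(v - 4) = (2 + Q)/(-4 + v))
R(a) = -5/(18 + 3*a) (R(a) = -5*1/(3*(6 + a)) = -5/(18 + 3*a))
(R(y(2, -3))*(-F(4, 1)))*10 = ((-5/(18 + 3*(2 - 3)))*(-(2 + 4)/(-4 + 1)))*10 = ((-5/(18 + 3*(-1)))*(-6/(-3)))*10 = ((-5/(18 - 3))*(-(-1)*6/3))*10 = ((-5/15)*(-1*(-2)))*10 = (-5*1/15*2)*10 = -⅓*2*10 = -⅔*10 = -20/3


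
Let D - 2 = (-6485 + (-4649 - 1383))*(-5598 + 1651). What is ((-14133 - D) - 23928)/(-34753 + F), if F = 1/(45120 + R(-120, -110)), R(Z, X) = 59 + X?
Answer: 1114165666839/783141478 ≈ 1422.7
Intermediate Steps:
D = 49404601 (D = 2 + (-6485 + (-4649 - 1383))*(-5598 + 1651) = 2 + (-6485 - 6032)*(-3947) = 2 - 12517*(-3947) = 2 + 49404599 = 49404601)
F = 1/45069 (F = 1/(45120 + (59 - 110)) = 1/(45120 - 51) = 1/45069 ≈ 2.2188e-5)
((-14133 - D) - 23928)/(-34753 + F) = ((-14133 - 1*49404601) - 23928)/(-34753 + 1/45069) = ((-14133 - 49404601) - 23928)/(-1566282956/45069) = (-49418734 - 23928)*(-45069/1566282956) = -49442662*(-45069/1566282956) = 1114165666839/783141478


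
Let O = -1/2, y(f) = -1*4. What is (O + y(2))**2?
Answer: 81/4 ≈ 20.250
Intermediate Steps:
y(f) = -4
O = -1/2 (O = -1*1/2 = -1/2 ≈ -0.50000)
(O + y(2))**2 = (-1/2 - 4)**2 = (-9/2)**2 = 81/4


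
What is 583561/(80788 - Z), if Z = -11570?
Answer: 583561/92358 ≈ 6.3185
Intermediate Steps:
583561/(80788 - Z) = 583561/(80788 - 1*(-11570)) = 583561/(80788 + 11570) = 583561/92358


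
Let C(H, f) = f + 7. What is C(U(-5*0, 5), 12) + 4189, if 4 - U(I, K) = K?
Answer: 4208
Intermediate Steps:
U(I, K) = 4 - K
C(H, f) = 7 + f
C(U(-5*0, 5), 12) + 4189 = (7 + 12) + 4189 = 19 + 4189 = 4208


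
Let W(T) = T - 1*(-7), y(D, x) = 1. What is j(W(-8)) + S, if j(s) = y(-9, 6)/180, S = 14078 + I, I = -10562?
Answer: 632881/180 ≈ 3516.0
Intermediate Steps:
W(T) = 7 + T (W(T) = T + 7 = 7 + T)
S = 3516 (S = 14078 - 10562 = 3516)
j(s) = 1/180
j(W(-8)) + S = 1/180 + 3516 = 632881/180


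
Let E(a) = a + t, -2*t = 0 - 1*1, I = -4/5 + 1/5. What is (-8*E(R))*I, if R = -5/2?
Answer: -48/5 ≈ -9.6000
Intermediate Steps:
I = -⅗ (I = -4*⅕ + 1*(⅕) = -⅘ + ⅕ = -⅗ ≈ -0.60000)
R = -5/2 (R = -5*½ = -5/2 ≈ -2.5000)
t = ½ (t = -(0 - 1*1)/2 = -(0 - 1)/2 = -½*(-1) = ½ ≈ 0.50000)
E(a) = ½ + a (E(a) = a + ½ = ½ + a)
(-8*E(R))*I = -8*(½ - 5/2)*(-⅗) = -8*(-2)*(-⅗) = 16*(-⅗) = -48/5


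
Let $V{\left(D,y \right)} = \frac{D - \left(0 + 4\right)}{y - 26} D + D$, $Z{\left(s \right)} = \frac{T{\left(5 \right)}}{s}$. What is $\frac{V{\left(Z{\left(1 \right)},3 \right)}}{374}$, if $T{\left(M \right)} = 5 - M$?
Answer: $0$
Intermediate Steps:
$Z{\left(s \right)} = 0$ ($Z{\left(s \right)} = \frac{5 - 5}{s} = \frac{0}{s} = 0$)
$V{\left(D,y \right)} = D + \frac{D \left(-4 + D\right)}{-26 + y}$ ($V{\left(D,y \right)} = \frac{D - 4}{-26 + y} D + D = \frac{-4 + D}{-26 + y} D + D = \frac{D \left(-4 + D\right)}{-26 + y} + D = D + \frac{D \left(-4 + D\right)}{-26 + y}$)
$\frac{V{\left(Z{\left(1 \right)},3 \right)}}{374} = \frac{0 \frac{1}{-26 + 3} \left(-30 + 0 + 3\right)}{374} = 0 \frac{1}{-23} \left(-27\right) \frac{1}{374} = 0 \left(- \frac{1}{23}\right) \left(-27\right) \frac{1}{374} = 0 \cdot \frac{1}{374} = 0$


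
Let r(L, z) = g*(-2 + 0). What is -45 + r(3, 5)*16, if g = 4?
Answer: -173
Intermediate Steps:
r(L, z) = -8 (r(L, z) = 4*(-2 + 0) = 4*(-2) = -8)
-45 + r(3, 5)*16 = -45 - 8*16 = -45 - 128 = -173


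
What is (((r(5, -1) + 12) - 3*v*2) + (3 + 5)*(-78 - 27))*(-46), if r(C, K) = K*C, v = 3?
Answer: 39146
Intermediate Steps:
r(C, K) = C*K
(((r(5, -1) + 12) - 3*v*2) + (3 + 5)*(-78 - 27))*(-46) = (((5*(-1) + 12) - 3*3*2) + (3 + 5)*(-78 - 27))*(-46) = (((-5 + 12) - 9*2) + 8*(-105))*(-46) = ((7 - 18) - 840)*(-46) = (-11 - 840)*(-46) = -851*(-46) = 39146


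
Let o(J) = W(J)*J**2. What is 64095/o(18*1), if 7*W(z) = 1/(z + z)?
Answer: 149555/3 ≈ 49852.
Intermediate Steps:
W(z) = 1/(14*z) (W(z) = 1/(7*(z + z)) = 1/(7*((2*z))) = (1/(2*z))/7 = 1/(14*z))
o(J) = J/14 (o(J) = (1/(14*J))*J**2 = J/14)
64095/o(18*1) = 64095/(((18*1)/14)) = 64095/(((1/14)*18)) = 64095/(9/7) = 64095*(7/9) = 149555/3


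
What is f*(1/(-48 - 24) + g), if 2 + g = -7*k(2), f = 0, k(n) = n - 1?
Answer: 0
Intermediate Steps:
k(n) = -1 + n
g = -9 (g = -2 - 7*(-1 + 2) = -2 - 7*1 = -2 - 7 = -9)
f*(1/(-48 - 24) + g) = 0*(1/(-48 - 24) - 9) = 0*(1/(-72) - 9) = 0*(-1/72 - 9) = 0*(-649/72) = 0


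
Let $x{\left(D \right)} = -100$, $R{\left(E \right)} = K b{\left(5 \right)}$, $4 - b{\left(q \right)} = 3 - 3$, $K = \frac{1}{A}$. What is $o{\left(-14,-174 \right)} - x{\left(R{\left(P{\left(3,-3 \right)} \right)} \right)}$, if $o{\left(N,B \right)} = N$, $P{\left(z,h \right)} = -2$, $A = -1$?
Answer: $86$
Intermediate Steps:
$K = -1$ ($K = \frac{1}{-1} = -1$)
$b{\left(q \right)} = 4$ ($b{\left(q \right)} = 4 - \left(3 - 3\right) = 4 - 0 = 4 + 0 = 4$)
$R{\left(E \right)} = -4$ ($R{\left(E \right)} = \left(-1\right) 4 = -4$)
$o{\left(-14,-174 \right)} - x{\left(R{\left(P{\left(3,-3 \right)} \right)} \right)} = -14 - -100 = -14 + 100 = 86$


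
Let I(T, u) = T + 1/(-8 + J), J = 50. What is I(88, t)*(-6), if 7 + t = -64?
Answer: -3697/7 ≈ -528.14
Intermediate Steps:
t = -71 (t = -7 - 64 = -71)
I(T, u) = 1/42 + T (I(T, u) = T + 1/(-8 + 50) = T + 1/42 = 1/42 + T)
I(88, t)*(-6) = (1/42 + 88)*(-6) = (3697/42)*(-6) = -3697/7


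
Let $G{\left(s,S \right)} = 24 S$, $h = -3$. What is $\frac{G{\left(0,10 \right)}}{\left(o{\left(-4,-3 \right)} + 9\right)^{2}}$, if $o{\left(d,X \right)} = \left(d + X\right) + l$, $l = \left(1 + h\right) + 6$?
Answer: $\frac{20}{3} \approx 6.6667$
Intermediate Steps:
$l = 4$ ($l = \left(1 - 3\right) + 6 = -2 + 6 = 4$)
$o{\left(d,X \right)} = 4 + X + d$ ($o{\left(d,X \right)} = \left(d + X\right) + 4 = \left(X + d\right) + 4 = 4 + X + d$)
$\frac{G{\left(0,10 \right)}}{\left(o{\left(-4,-3 \right)} + 9\right)^{2}} = \frac{24 \cdot 10}{\left(\left(4 - 3 - 4\right) + 9\right)^{2}} = \frac{240}{\left(-3 + 9\right)^{2}} = \frac{240}{6^{2}} = \frac{240}{36} = 240 \cdot \frac{1}{36} = \frac{20}{3}$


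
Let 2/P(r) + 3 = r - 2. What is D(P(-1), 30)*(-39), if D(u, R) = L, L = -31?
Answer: 1209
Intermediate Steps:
P(r) = 2/(-5 + r) (P(r) = 2/(-3 + (r - 2)) = 2/(-3 + (-2 + r)) = 2/(-5 + r))
D(u, R) = -31
D(P(-1), 30)*(-39) = -31*(-39) = 1209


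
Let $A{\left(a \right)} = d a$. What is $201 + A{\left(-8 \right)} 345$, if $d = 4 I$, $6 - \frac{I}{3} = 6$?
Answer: $201$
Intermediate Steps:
$I = 0$ ($I = 18 - 18 = 0$)
$d = 0$ ($d = 4 \cdot 0 = 0$)
$A{\left(a \right)} = 0$ ($A{\left(a \right)} = 0 a = 0$)
$201 + A{\left(-8 \right)} 345 = 201 + 0 \cdot 345 = 201 + 0 = 201$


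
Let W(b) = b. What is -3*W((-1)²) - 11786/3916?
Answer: -11767/1958 ≈ -6.0097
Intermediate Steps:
-3*W((-1)²) - 11786/3916 = -3*(-1)² - 11786/3916 = -3*1 - 11786/3916 = -3 - 1*5893/1958 = -3 - 5893/1958 = -11767/1958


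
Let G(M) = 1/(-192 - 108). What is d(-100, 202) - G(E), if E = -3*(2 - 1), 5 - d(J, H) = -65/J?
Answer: 653/150 ≈ 4.3533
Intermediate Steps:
d(J, H) = 5 + 65/J (d(J, H) = 5 - (-65)/J = 5 + 65/J)
E = -3 (E = -3*1 = -3)
G(M) = -1/300 (G(M) = 1/(-300) = -1/300)
d(-100, 202) - G(E) = (5 + 65/(-100)) - 1*(-1/300) = (5 + 65*(-1/100)) + 1/300 = (5 - 13/20) + 1/300 = 87/20 + 1/300 = 653/150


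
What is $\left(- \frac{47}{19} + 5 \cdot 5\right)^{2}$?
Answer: $\frac{183184}{361} \approx 507.44$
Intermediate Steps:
$\left(- \frac{47}{19} + 5 \cdot 5\right)^{2} = \left(\left(-47\right) \frac{1}{19} + 25\right)^{2} = \left(- \frac{47}{19} + 25\right)^{2} = \left(\frac{428}{19}\right)^{2} = \frac{183184}{361}$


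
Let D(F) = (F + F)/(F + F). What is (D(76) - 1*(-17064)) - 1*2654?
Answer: 14411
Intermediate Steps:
D(F) = 1 (D(F) = (2*F)/((2*F)) = (2*F)*(1/(2*F)) = 1)
(D(76) - 1*(-17064)) - 1*2654 = (1 - 1*(-17064)) - 1*2654 = (1 + 17064) - 2654 = 17065 - 2654 = 14411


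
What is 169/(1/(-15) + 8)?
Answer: 2535/119 ≈ 21.303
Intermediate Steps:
169/(1/(-15) + 8) = 169/(-1/15 + 8) = 169/(119/15) = 169*(15/119) = 2535/119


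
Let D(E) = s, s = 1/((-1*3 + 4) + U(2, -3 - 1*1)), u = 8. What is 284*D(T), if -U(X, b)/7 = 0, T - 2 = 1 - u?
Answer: 284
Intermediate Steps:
T = -5 (T = 2 + (1 - 1*8) = 2 + (1 - 8) = 2 - 7 = -5)
U(X, b) = 0 (U(X, b) = -7*0 = 0)
s = 1 (s = 1/((-1*3 + 4) + 0) = 1/((-3 + 4) + 0) = 1/(1 + 0) = 1/1 = 1)
D(E) = 1
284*D(T) = 284*1 = 284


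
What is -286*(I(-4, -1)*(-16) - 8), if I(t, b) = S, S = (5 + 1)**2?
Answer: 167024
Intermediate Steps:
S = 36 (S = 6**2 = 36)
I(t, b) = 36
-286*(I(-4, -1)*(-16) - 8) = -286*(36*(-16) - 8) = -286*(-576 - 8) = -286*(-584) = 167024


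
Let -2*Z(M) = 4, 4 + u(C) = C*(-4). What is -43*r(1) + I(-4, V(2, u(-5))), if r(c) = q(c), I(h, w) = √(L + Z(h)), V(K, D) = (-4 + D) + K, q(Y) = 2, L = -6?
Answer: -86 + 2*I*√2 ≈ -86.0 + 2.8284*I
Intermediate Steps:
u(C) = -4 - 4*C (u(C) = -4 + C*(-4) = -4 - 4*C)
Z(M) = -2 (Z(M) = -½*4 = -2)
V(K, D) = -4 + D + K
I(h, w) = 2*I*√2 (I(h, w) = √(-6 - 2) = √(-8) = 2*I*√2)
r(c) = 2
-43*r(1) + I(-4, V(2, u(-5))) = -43*2 + 2*I*√2 = -86 + 2*I*√2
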